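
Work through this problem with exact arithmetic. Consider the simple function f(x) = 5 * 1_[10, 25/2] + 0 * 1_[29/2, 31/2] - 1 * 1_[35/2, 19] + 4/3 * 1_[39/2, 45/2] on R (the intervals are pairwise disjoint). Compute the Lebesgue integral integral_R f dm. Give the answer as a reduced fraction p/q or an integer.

For a simple function f = sum_i c_i * 1_{A_i} with disjoint A_i,
  integral f dm = sum_i c_i * m(A_i).
Lengths of the A_i:
  m(A_1) = 25/2 - 10 = 5/2.
  m(A_2) = 31/2 - 29/2 = 1.
  m(A_3) = 19 - 35/2 = 3/2.
  m(A_4) = 45/2 - 39/2 = 3.
Contributions c_i * m(A_i):
  (5) * (5/2) = 25/2.
  (0) * (1) = 0.
  (-1) * (3/2) = -3/2.
  (4/3) * (3) = 4.
Total: 25/2 + 0 - 3/2 + 4 = 15.

15


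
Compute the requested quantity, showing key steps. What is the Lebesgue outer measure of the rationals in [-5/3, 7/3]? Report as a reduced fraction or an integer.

The set Q cap [-5/3, 7/3] is countable (a subset of the countable set Q). Lebesgue outer measure of any countable set is 0: each singleton {q} has m*({q}) = 0, and by countable subadditivity m*(union_k {q_k}) <= sum_k m*({q_k}) = sum_k 0 = 0. The reverse inequality m*(E) >= 0 is automatic. So m*(Q cap [-5/3, 7/3]) = 0.

0


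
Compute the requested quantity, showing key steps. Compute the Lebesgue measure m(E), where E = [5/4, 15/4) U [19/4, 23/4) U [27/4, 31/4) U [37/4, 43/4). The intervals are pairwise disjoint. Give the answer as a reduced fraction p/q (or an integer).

For pairwise disjoint intervals, m(union_i I_i) = sum_i m(I_i),
and m is invariant under swapping open/closed endpoints (single points have measure 0).
So m(E) = sum_i (b_i - a_i).
  I_1 has length 15/4 - 5/4 = 5/2.
  I_2 has length 23/4 - 19/4 = 1.
  I_3 has length 31/4 - 27/4 = 1.
  I_4 has length 43/4 - 37/4 = 3/2.
Summing:
  m(E) = 5/2 + 1 + 1 + 3/2 = 6.

6


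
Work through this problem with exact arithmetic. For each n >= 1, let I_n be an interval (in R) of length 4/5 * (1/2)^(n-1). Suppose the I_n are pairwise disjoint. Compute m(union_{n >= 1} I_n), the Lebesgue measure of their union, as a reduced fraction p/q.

By countable additivity of the Lebesgue measure on pairwise disjoint measurable sets,
  m(union_{n >= 1} I_n) = sum_{n >= 1} m(I_n) = sum_{n >= 1} a * r^(n-1),
  with a = 4/5 and r = 1/2.
Since 0 < r = 1/2 < 1, the geometric series converges:
  sum_{n >= 1} a * r^(n-1) = a / (1 - r).
  = 4/5 / (1 - 1/2)
  = 4/5 / (1/2)
  = 8/5.

8/5


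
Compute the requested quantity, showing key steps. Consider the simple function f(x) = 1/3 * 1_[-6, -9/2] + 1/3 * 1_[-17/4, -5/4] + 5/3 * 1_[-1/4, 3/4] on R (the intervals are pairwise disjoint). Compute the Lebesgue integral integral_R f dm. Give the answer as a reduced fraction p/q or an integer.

For a simple function f = sum_i c_i * 1_{A_i} with disjoint A_i,
  integral f dm = sum_i c_i * m(A_i).
Lengths of the A_i:
  m(A_1) = -9/2 - (-6) = 3/2.
  m(A_2) = -5/4 - (-17/4) = 3.
  m(A_3) = 3/4 - (-1/4) = 1.
Contributions c_i * m(A_i):
  (1/3) * (3/2) = 1/2.
  (1/3) * (3) = 1.
  (5/3) * (1) = 5/3.
Total: 1/2 + 1 + 5/3 = 19/6.

19/6


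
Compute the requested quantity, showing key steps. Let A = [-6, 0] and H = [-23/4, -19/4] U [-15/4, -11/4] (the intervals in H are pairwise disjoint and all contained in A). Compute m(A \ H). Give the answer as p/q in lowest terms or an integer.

The ambient interval has length m(A) = 0 - (-6) = 6.
Since the holes are disjoint and sit inside A, by finite additivity
  m(H) = sum_i (b_i - a_i), and m(A \ H) = m(A) - m(H).
Computing the hole measures:
  m(H_1) = -19/4 - (-23/4) = 1.
  m(H_2) = -11/4 - (-15/4) = 1.
Summed: m(H) = 1 + 1 = 2.
So m(A \ H) = 6 - 2 = 4.

4


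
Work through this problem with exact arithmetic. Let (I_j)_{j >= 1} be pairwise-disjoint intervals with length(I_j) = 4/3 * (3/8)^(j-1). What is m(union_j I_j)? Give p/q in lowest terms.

By countable additivity of the Lebesgue measure on pairwise disjoint measurable sets,
  m(union_{j >= 1} I_j) = sum_{j >= 1} m(I_j) = sum_{j >= 1} a * r^(j-1),
  with a = 4/3 and r = 3/8.
Since 0 < r = 3/8 < 1, the geometric series converges:
  sum_{j >= 1} a * r^(j-1) = a / (1 - r).
  = 4/3 / (1 - 3/8)
  = 4/3 / (5/8)
  = 32/15.

32/15


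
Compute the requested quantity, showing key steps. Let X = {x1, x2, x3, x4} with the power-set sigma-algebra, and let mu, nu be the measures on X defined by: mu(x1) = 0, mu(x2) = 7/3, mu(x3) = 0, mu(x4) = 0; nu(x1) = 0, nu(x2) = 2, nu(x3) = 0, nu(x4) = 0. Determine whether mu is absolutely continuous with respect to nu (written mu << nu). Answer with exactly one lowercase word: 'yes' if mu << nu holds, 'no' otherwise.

mu << nu means: every nu-null measurable set is also mu-null; equivalently, for every atom x, if nu({x}) = 0 then mu({x}) = 0.
Checking each atom:
  x1: nu = 0, mu = 0 -> consistent with mu << nu.
  x2: nu = 2 > 0 -> no constraint.
  x3: nu = 0, mu = 0 -> consistent with mu << nu.
  x4: nu = 0, mu = 0 -> consistent with mu << nu.
No atom violates the condition. Therefore mu << nu.

yes


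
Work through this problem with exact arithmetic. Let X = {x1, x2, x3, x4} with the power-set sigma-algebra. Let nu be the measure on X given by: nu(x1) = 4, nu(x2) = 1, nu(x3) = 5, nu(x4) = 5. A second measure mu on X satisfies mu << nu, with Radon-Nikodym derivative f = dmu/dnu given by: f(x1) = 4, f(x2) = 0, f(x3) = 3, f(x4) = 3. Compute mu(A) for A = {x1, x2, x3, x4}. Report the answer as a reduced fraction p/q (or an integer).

By the defining property of the Radon-Nikodym derivative, for every measurable set A,
  mu(A) = integral_A f dnu.
Since nu is a discrete measure concentrated on the atoms of X, the integral over A reduces to the sum
  mu(A) = sum_{x in A} f(x) * nu({x}).
Computing each term:
  x1: f(x1) * nu(x1) = 4 * 4 = 16.
  x2: f(x2) * nu(x2) = 0 * 1 = 0.
  x3: f(x3) * nu(x3) = 3 * 5 = 15.
  x4: f(x4) * nu(x4) = 3 * 5 = 15.
Summing: mu(A) = 16 + 0 + 15 + 15 = 46.

46


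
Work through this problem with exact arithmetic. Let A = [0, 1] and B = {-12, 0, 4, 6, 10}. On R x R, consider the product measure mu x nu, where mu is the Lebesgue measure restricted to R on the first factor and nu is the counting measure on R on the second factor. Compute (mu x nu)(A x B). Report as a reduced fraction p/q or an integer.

For a measurable rectangle A x B, the product measure satisfies
  (mu x nu)(A x B) = mu(A) * nu(B).
  mu(A) = 1.
  nu(B) = 5.
  (mu x nu)(A x B) = 1 * 5 = 5.

5


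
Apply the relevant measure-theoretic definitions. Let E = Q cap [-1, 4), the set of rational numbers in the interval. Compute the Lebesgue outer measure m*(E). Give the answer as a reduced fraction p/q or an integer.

The set Q cap [-1, 4) is countable (a subset of the countable set Q). Lebesgue outer measure of any countable set is 0: each singleton {q} has m*({q}) = 0, and by countable subadditivity m*(union_k {q_k}) <= sum_k m*({q_k}) = sum_k 0 = 0. The reverse inequality m*(E) >= 0 is automatic. So m*(Q cap [-1, 4)) = 0.

0


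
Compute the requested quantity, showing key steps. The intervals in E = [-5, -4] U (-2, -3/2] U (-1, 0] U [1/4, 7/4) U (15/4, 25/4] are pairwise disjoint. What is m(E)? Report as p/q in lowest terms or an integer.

For pairwise disjoint intervals, m(union_i I_i) = sum_i m(I_i),
and m is invariant under swapping open/closed endpoints (single points have measure 0).
So m(E) = sum_i (b_i - a_i).
  I_1 has length -4 - (-5) = 1.
  I_2 has length -3/2 - (-2) = 1/2.
  I_3 has length 0 - (-1) = 1.
  I_4 has length 7/4 - 1/4 = 3/2.
  I_5 has length 25/4 - 15/4 = 5/2.
Summing:
  m(E) = 1 + 1/2 + 1 + 3/2 + 5/2 = 13/2.

13/2


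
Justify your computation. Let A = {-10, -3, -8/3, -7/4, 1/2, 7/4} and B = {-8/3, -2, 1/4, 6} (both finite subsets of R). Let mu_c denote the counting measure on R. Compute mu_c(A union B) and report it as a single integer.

Counting measure on a finite set equals cardinality. By inclusion-exclusion, |A union B| = |A| + |B| - |A cap B|.
|A| = 6, |B| = 4, |A cap B| = 1.
So mu_c(A union B) = 6 + 4 - 1 = 9.

9


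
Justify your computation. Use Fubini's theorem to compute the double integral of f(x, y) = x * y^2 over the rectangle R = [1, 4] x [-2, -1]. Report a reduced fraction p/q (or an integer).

f(x, y) is a tensor product of a function of x and a function of y, and both factors are bounded continuous (hence Lebesgue integrable) on the rectangle, so Fubini's theorem applies:
  integral_R f d(m x m) = (integral_a1^b1 x dx) * (integral_a2^b2 y^2 dy).
Inner integral in x: integral_{1}^{4} x dx = (4^2 - 1^2)/2
  = 15/2.
Inner integral in y: integral_{-2}^{-1} y^2 dy = ((-1)^3 - (-2)^3)/3
  = 7/3.
Product: (15/2) * (7/3) = 35/2.

35/2


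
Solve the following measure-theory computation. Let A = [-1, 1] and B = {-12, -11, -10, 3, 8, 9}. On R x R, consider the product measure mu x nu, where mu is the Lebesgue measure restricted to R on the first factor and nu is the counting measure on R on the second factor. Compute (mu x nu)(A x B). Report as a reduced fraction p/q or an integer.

For a measurable rectangle A x B, the product measure satisfies
  (mu x nu)(A x B) = mu(A) * nu(B).
  mu(A) = 2.
  nu(B) = 6.
  (mu x nu)(A x B) = 2 * 6 = 12.

12


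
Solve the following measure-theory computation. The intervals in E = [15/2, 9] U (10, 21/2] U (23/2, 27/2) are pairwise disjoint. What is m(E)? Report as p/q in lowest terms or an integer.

For pairwise disjoint intervals, m(union_i I_i) = sum_i m(I_i),
and m is invariant under swapping open/closed endpoints (single points have measure 0).
So m(E) = sum_i (b_i - a_i).
  I_1 has length 9 - 15/2 = 3/2.
  I_2 has length 21/2 - 10 = 1/2.
  I_3 has length 27/2 - 23/2 = 2.
Summing:
  m(E) = 3/2 + 1/2 + 2 = 4.

4


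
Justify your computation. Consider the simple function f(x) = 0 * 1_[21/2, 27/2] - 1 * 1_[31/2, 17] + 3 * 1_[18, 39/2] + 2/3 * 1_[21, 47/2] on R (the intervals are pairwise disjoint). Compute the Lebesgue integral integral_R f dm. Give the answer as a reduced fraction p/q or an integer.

For a simple function f = sum_i c_i * 1_{A_i} with disjoint A_i,
  integral f dm = sum_i c_i * m(A_i).
Lengths of the A_i:
  m(A_1) = 27/2 - 21/2 = 3.
  m(A_2) = 17 - 31/2 = 3/2.
  m(A_3) = 39/2 - 18 = 3/2.
  m(A_4) = 47/2 - 21 = 5/2.
Contributions c_i * m(A_i):
  (0) * (3) = 0.
  (-1) * (3/2) = -3/2.
  (3) * (3/2) = 9/2.
  (2/3) * (5/2) = 5/3.
Total: 0 - 3/2 + 9/2 + 5/3 = 14/3.

14/3


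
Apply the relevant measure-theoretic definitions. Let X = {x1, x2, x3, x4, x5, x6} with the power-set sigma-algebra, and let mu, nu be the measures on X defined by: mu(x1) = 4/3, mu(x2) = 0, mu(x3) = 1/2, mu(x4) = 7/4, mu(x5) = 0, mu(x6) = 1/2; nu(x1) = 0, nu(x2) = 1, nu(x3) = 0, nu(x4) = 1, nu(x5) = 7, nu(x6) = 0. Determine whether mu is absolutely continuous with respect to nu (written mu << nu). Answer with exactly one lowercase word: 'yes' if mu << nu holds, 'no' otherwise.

mu << nu means: every nu-null measurable set is also mu-null; equivalently, for every atom x, if nu({x}) = 0 then mu({x}) = 0.
Checking each atom:
  x1: nu = 0, mu = 4/3 > 0 -> violates mu << nu.
  x2: nu = 1 > 0 -> no constraint.
  x3: nu = 0, mu = 1/2 > 0 -> violates mu << nu.
  x4: nu = 1 > 0 -> no constraint.
  x5: nu = 7 > 0 -> no constraint.
  x6: nu = 0, mu = 1/2 > 0 -> violates mu << nu.
The atom(s) x1, x3, x6 violate the condition (nu = 0 but mu > 0). Therefore mu is NOT absolutely continuous w.r.t. nu.

no


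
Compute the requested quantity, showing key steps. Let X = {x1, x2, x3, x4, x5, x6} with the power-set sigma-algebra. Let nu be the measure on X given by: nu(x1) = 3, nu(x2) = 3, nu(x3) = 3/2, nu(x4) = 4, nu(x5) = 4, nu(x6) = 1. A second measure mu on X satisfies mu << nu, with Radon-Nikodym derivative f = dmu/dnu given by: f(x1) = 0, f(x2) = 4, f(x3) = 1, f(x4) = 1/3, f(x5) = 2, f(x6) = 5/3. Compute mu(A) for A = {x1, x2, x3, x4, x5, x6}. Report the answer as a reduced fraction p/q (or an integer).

By the defining property of the Radon-Nikodym derivative, for every measurable set A,
  mu(A) = integral_A f dnu.
Since nu is a discrete measure concentrated on the atoms of X, the integral over A reduces to the sum
  mu(A) = sum_{x in A} f(x) * nu({x}).
Computing each term:
  x1: f(x1) * nu(x1) = 0 * 3 = 0.
  x2: f(x2) * nu(x2) = 4 * 3 = 12.
  x3: f(x3) * nu(x3) = 1 * 3/2 = 3/2.
  x4: f(x4) * nu(x4) = 1/3 * 4 = 4/3.
  x5: f(x5) * nu(x5) = 2 * 4 = 8.
  x6: f(x6) * nu(x6) = 5/3 * 1 = 5/3.
Summing: mu(A) = 0 + 12 + 3/2 + 4/3 + 8 + 5/3 = 49/2.

49/2


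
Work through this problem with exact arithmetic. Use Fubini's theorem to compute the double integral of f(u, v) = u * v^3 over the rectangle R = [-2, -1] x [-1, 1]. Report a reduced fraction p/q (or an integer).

f(u, v) is a tensor product of a function of u and a function of v, and both factors are bounded continuous (hence Lebesgue integrable) on the rectangle, so Fubini's theorem applies:
  integral_R f d(m x m) = (integral_a1^b1 u du) * (integral_a2^b2 v^3 dv).
Inner integral in u: integral_{-2}^{-1} u du = ((-1)^2 - (-2)^2)/2
  = -3/2.
Inner integral in v: integral_{-1}^{1} v^3 dv = (1^4 - (-1)^4)/4
  = 0.
Product: (-3/2) * (0) = 0.

0


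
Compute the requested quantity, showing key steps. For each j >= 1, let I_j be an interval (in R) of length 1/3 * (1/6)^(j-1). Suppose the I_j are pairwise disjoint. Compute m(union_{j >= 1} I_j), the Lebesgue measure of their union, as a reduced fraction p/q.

By countable additivity of the Lebesgue measure on pairwise disjoint measurable sets,
  m(union_{j >= 1} I_j) = sum_{j >= 1} m(I_j) = sum_{j >= 1} a * r^(j-1),
  with a = 1/3 and r = 1/6.
Since 0 < r = 1/6 < 1, the geometric series converges:
  sum_{j >= 1} a * r^(j-1) = a / (1 - r).
  = 1/3 / (1 - 1/6)
  = 1/3 / (5/6)
  = 2/5.

2/5


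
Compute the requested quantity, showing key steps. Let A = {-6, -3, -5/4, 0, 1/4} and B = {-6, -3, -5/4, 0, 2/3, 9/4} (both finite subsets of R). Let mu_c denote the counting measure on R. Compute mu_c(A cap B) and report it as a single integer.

Counting measure on a finite set equals cardinality. mu_c(A cap B) = |A cap B| (elements appearing in both).
Enumerating the elements of A that also lie in B gives 4 element(s).
So mu_c(A cap B) = 4.

4


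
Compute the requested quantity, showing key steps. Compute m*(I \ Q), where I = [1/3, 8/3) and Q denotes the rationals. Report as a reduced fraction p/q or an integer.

The interval I = [1/3, 8/3) has m(I) = 8/3 - 1/3 = 7/3 (endpoints are measure-zero, so open/closed/half-open agree). Write I = (I cap Q) u (I \ Q). The rationals in I are countable, so m*(I cap Q) = 0 (cover each rational by intervals whose total length is arbitrarily small). By countable subadditivity m*(I) <= m*(I cap Q) + m*(I \ Q), hence m*(I \ Q) >= m(I) = 7/3. The reverse inequality m*(I \ Q) <= m*(I) = 7/3 is trivial since (I \ Q) is a subset of I. Therefore m*(I \ Q) = 7/3.

7/3


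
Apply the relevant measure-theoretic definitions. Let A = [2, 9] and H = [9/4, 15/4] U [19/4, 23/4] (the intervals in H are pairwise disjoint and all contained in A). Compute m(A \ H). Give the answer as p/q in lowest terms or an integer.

The ambient interval has length m(A) = 9 - 2 = 7.
Since the holes are disjoint and sit inside A, by finite additivity
  m(H) = sum_i (b_i - a_i), and m(A \ H) = m(A) - m(H).
Computing the hole measures:
  m(H_1) = 15/4 - 9/4 = 3/2.
  m(H_2) = 23/4 - 19/4 = 1.
Summed: m(H) = 3/2 + 1 = 5/2.
So m(A \ H) = 7 - 5/2 = 9/2.

9/2


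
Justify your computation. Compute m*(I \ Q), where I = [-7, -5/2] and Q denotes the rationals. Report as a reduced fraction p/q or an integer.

The interval I = [-7, -5/2] has m(I) = -5/2 - (-7) = 9/2 (endpoints are measure-zero, so open/closed/half-open agree). Write I = (I cap Q) u (I \ Q). The rationals in I are countable, so m*(I cap Q) = 0 (cover each rational by intervals whose total length is arbitrarily small). By countable subadditivity m*(I) <= m*(I cap Q) + m*(I \ Q), hence m*(I \ Q) >= m(I) = 9/2. The reverse inequality m*(I \ Q) <= m*(I) = 9/2 is trivial since (I \ Q) is a subset of I. Therefore m*(I \ Q) = 9/2.

9/2


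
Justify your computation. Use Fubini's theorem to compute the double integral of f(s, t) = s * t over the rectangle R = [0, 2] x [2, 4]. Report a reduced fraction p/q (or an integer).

f(s, t) is a tensor product of a function of s and a function of t, and both factors are bounded continuous (hence Lebesgue integrable) on the rectangle, so Fubini's theorem applies:
  integral_R f d(m x m) = (integral_a1^b1 s ds) * (integral_a2^b2 t dt).
Inner integral in s: integral_{0}^{2} s ds = (2^2 - 0^2)/2
  = 2.
Inner integral in t: integral_{2}^{4} t dt = (4^2 - 2^2)/2
  = 6.
Product: (2) * (6) = 12.

12


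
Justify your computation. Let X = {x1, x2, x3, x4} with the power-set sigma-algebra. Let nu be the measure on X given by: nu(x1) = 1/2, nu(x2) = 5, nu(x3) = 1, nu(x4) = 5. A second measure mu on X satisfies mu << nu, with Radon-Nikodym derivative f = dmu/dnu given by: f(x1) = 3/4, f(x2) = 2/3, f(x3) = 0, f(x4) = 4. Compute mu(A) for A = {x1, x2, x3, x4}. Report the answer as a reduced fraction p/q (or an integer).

By the defining property of the Radon-Nikodym derivative, for every measurable set A,
  mu(A) = integral_A f dnu.
Since nu is a discrete measure concentrated on the atoms of X, the integral over A reduces to the sum
  mu(A) = sum_{x in A} f(x) * nu({x}).
Computing each term:
  x1: f(x1) * nu(x1) = 3/4 * 1/2 = 3/8.
  x2: f(x2) * nu(x2) = 2/3 * 5 = 10/3.
  x3: f(x3) * nu(x3) = 0 * 1 = 0.
  x4: f(x4) * nu(x4) = 4 * 5 = 20.
Summing: mu(A) = 3/8 + 10/3 + 0 + 20 = 569/24.

569/24


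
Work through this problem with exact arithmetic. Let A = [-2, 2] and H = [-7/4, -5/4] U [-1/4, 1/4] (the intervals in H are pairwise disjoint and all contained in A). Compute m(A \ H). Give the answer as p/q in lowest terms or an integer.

The ambient interval has length m(A) = 2 - (-2) = 4.
Since the holes are disjoint and sit inside A, by finite additivity
  m(H) = sum_i (b_i - a_i), and m(A \ H) = m(A) - m(H).
Computing the hole measures:
  m(H_1) = -5/4 - (-7/4) = 1/2.
  m(H_2) = 1/4 - (-1/4) = 1/2.
Summed: m(H) = 1/2 + 1/2 = 1.
So m(A \ H) = 4 - 1 = 3.

3


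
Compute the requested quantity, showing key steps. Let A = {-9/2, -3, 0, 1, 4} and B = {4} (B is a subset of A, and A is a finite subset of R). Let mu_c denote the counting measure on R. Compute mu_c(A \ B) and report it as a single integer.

Counting measure assigns mu_c(E) = |E| (number of elements) when E is finite. For B subset A, A \ B is the set of elements of A not in B, so |A \ B| = |A| - |B|.
|A| = 5, |B| = 1, so mu_c(A \ B) = 5 - 1 = 4.

4


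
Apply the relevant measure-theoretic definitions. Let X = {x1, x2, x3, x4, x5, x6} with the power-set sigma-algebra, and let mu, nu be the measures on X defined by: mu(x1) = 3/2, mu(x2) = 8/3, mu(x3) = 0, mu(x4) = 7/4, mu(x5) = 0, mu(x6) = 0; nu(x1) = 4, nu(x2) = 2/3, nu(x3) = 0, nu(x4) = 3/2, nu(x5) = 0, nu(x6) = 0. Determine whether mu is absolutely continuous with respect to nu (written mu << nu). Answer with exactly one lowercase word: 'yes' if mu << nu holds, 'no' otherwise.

mu << nu means: every nu-null measurable set is also mu-null; equivalently, for every atom x, if nu({x}) = 0 then mu({x}) = 0.
Checking each atom:
  x1: nu = 4 > 0 -> no constraint.
  x2: nu = 2/3 > 0 -> no constraint.
  x3: nu = 0, mu = 0 -> consistent with mu << nu.
  x4: nu = 3/2 > 0 -> no constraint.
  x5: nu = 0, mu = 0 -> consistent with mu << nu.
  x6: nu = 0, mu = 0 -> consistent with mu << nu.
No atom violates the condition. Therefore mu << nu.

yes


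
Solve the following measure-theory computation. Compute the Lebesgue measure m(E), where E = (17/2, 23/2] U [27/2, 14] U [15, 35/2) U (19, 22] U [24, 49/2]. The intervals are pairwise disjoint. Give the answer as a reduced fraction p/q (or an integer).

For pairwise disjoint intervals, m(union_i I_i) = sum_i m(I_i),
and m is invariant under swapping open/closed endpoints (single points have measure 0).
So m(E) = sum_i (b_i - a_i).
  I_1 has length 23/2 - 17/2 = 3.
  I_2 has length 14 - 27/2 = 1/2.
  I_3 has length 35/2 - 15 = 5/2.
  I_4 has length 22 - 19 = 3.
  I_5 has length 49/2 - 24 = 1/2.
Summing:
  m(E) = 3 + 1/2 + 5/2 + 3 + 1/2 = 19/2.

19/2


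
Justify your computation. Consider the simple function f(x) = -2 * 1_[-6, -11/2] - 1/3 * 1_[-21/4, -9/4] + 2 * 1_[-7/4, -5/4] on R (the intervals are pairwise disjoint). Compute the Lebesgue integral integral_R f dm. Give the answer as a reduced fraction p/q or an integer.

For a simple function f = sum_i c_i * 1_{A_i} with disjoint A_i,
  integral f dm = sum_i c_i * m(A_i).
Lengths of the A_i:
  m(A_1) = -11/2 - (-6) = 1/2.
  m(A_2) = -9/4 - (-21/4) = 3.
  m(A_3) = -5/4 - (-7/4) = 1/2.
Contributions c_i * m(A_i):
  (-2) * (1/2) = -1.
  (-1/3) * (3) = -1.
  (2) * (1/2) = 1.
Total: -1 - 1 + 1 = -1.

-1


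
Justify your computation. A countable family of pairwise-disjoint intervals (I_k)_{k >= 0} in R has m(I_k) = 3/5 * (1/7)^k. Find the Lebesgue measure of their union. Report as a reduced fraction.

By countable additivity of the Lebesgue measure on pairwise disjoint measurable sets,
  m(union_{k >= 0} I_k) = sum_{k >= 0} m(I_k) = sum_{k >= 0} a * r^k,
  with a = 3/5 and r = 1/7.
Since 0 < r = 1/7 < 1, the geometric series converges:
  sum_{k >= 0} a * r^k = a / (1 - r).
  = 3/5 / (1 - 1/7)
  = 3/5 / (6/7)
  = 7/10.

7/10


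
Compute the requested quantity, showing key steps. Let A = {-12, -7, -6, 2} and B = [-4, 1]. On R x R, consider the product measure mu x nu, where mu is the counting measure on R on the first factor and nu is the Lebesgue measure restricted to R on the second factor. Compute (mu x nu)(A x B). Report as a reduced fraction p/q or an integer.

For a measurable rectangle A x B, the product measure satisfies
  (mu x nu)(A x B) = mu(A) * nu(B).
  mu(A) = 4.
  nu(B) = 5.
  (mu x nu)(A x B) = 4 * 5 = 20.

20


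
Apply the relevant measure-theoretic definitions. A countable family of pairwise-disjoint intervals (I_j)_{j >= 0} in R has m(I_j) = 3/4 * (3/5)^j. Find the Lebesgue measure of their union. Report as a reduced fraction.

By countable additivity of the Lebesgue measure on pairwise disjoint measurable sets,
  m(union_{j >= 0} I_j) = sum_{j >= 0} m(I_j) = sum_{j >= 0} a * r^j,
  with a = 3/4 and r = 3/5.
Since 0 < r = 3/5 < 1, the geometric series converges:
  sum_{j >= 0} a * r^j = a / (1 - r).
  = 3/4 / (1 - 3/5)
  = 3/4 / (2/5)
  = 15/8.

15/8


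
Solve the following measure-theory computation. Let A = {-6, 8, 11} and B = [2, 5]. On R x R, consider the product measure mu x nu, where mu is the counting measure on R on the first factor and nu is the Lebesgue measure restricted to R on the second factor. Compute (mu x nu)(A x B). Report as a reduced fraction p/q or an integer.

For a measurable rectangle A x B, the product measure satisfies
  (mu x nu)(A x B) = mu(A) * nu(B).
  mu(A) = 3.
  nu(B) = 3.
  (mu x nu)(A x B) = 3 * 3 = 9.

9


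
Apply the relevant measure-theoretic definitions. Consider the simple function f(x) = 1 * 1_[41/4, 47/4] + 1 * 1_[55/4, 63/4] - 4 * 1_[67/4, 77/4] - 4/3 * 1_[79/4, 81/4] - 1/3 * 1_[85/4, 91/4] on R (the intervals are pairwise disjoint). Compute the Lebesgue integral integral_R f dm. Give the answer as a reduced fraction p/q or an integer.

For a simple function f = sum_i c_i * 1_{A_i} with disjoint A_i,
  integral f dm = sum_i c_i * m(A_i).
Lengths of the A_i:
  m(A_1) = 47/4 - 41/4 = 3/2.
  m(A_2) = 63/4 - 55/4 = 2.
  m(A_3) = 77/4 - 67/4 = 5/2.
  m(A_4) = 81/4 - 79/4 = 1/2.
  m(A_5) = 91/4 - 85/4 = 3/2.
Contributions c_i * m(A_i):
  (1) * (3/2) = 3/2.
  (1) * (2) = 2.
  (-4) * (5/2) = -10.
  (-4/3) * (1/2) = -2/3.
  (-1/3) * (3/2) = -1/2.
Total: 3/2 + 2 - 10 - 2/3 - 1/2 = -23/3.

-23/3


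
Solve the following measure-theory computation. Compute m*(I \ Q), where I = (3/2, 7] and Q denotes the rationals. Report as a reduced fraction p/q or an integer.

The interval I = (3/2, 7] has m(I) = 7 - 3/2 = 11/2 (endpoints are measure-zero, so open/closed/half-open agree). Write I = (I cap Q) u (I \ Q). The rationals in I are countable, so m*(I cap Q) = 0 (cover each rational by intervals whose total length is arbitrarily small). By countable subadditivity m*(I) <= m*(I cap Q) + m*(I \ Q), hence m*(I \ Q) >= m(I) = 11/2. The reverse inequality m*(I \ Q) <= m*(I) = 11/2 is trivial since (I \ Q) is a subset of I. Therefore m*(I \ Q) = 11/2.

11/2


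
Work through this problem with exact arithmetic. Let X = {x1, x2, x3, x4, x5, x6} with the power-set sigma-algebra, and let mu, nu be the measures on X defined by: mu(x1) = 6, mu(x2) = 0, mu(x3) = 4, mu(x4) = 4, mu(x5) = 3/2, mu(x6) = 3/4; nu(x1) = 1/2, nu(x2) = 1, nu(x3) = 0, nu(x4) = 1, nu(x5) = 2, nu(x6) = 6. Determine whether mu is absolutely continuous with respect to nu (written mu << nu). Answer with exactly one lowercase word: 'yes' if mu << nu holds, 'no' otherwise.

mu << nu means: every nu-null measurable set is also mu-null; equivalently, for every atom x, if nu({x}) = 0 then mu({x}) = 0.
Checking each atom:
  x1: nu = 1/2 > 0 -> no constraint.
  x2: nu = 1 > 0 -> no constraint.
  x3: nu = 0, mu = 4 > 0 -> violates mu << nu.
  x4: nu = 1 > 0 -> no constraint.
  x5: nu = 2 > 0 -> no constraint.
  x6: nu = 6 > 0 -> no constraint.
The atom(s) x3 violate the condition (nu = 0 but mu > 0). Therefore mu is NOT absolutely continuous w.r.t. nu.

no


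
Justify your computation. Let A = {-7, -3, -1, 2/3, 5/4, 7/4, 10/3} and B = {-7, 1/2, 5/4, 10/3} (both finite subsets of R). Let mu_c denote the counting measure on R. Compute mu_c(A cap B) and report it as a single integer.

Counting measure on a finite set equals cardinality. mu_c(A cap B) = |A cap B| (elements appearing in both).
Enumerating the elements of A that also lie in B gives 3 element(s).
So mu_c(A cap B) = 3.

3


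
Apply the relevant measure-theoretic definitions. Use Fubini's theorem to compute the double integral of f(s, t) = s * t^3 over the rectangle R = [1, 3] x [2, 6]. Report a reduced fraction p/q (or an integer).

f(s, t) is a tensor product of a function of s and a function of t, and both factors are bounded continuous (hence Lebesgue integrable) on the rectangle, so Fubini's theorem applies:
  integral_R f d(m x m) = (integral_a1^b1 s ds) * (integral_a2^b2 t^3 dt).
Inner integral in s: integral_{1}^{3} s ds = (3^2 - 1^2)/2
  = 4.
Inner integral in t: integral_{2}^{6} t^3 dt = (6^4 - 2^4)/4
  = 320.
Product: (4) * (320) = 1280.

1280


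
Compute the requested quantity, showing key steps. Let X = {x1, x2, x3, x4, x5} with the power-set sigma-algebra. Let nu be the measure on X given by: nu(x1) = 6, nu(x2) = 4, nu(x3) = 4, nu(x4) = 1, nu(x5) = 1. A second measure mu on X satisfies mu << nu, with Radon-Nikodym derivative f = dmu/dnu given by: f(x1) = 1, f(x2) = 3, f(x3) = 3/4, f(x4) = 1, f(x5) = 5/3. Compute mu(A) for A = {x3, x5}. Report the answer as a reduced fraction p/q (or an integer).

By the defining property of the Radon-Nikodym derivative, for every measurable set A,
  mu(A) = integral_A f dnu.
Since nu is a discrete measure concentrated on the atoms of X, the integral over A reduces to the sum
  mu(A) = sum_{x in A} f(x) * nu({x}).
Computing each term:
  x3: f(x3) * nu(x3) = 3/4 * 4 = 3.
  x5: f(x5) * nu(x5) = 5/3 * 1 = 5/3.
Summing: mu(A) = 3 + 5/3 = 14/3.

14/3


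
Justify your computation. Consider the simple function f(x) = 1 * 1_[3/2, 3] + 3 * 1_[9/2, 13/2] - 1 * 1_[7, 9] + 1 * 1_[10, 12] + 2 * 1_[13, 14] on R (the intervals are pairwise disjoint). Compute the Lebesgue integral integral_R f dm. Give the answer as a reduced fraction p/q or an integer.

For a simple function f = sum_i c_i * 1_{A_i} with disjoint A_i,
  integral f dm = sum_i c_i * m(A_i).
Lengths of the A_i:
  m(A_1) = 3 - 3/2 = 3/2.
  m(A_2) = 13/2 - 9/2 = 2.
  m(A_3) = 9 - 7 = 2.
  m(A_4) = 12 - 10 = 2.
  m(A_5) = 14 - 13 = 1.
Contributions c_i * m(A_i):
  (1) * (3/2) = 3/2.
  (3) * (2) = 6.
  (-1) * (2) = -2.
  (1) * (2) = 2.
  (2) * (1) = 2.
Total: 3/2 + 6 - 2 + 2 + 2 = 19/2.

19/2


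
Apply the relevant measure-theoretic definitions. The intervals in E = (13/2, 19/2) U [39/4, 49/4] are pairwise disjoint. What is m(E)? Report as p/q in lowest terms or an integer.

For pairwise disjoint intervals, m(union_i I_i) = sum_i m(I_i),
and m is invariant under swapping open/closed endpoints (single points have measure 0).
So m(E) = sum_i (b_i - a_i).
  I_1 has length 19/2 - 13/2 = 3.
  I_2 has length 49/4 - 39/4 = 5/2.
Summing:
  m(E) = 3 + 5/2 = 11/2.

11/2


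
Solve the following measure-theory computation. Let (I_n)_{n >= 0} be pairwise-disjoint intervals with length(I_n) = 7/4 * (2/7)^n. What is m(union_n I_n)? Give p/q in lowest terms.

By countable additivity of the Lebesgue measure on pairwise disjoint measurable sets,
  m(union_{n >= 0} I_n) = sum_{n >= 0} m(I_n) = sum_{n >= 0} a * r^n,
  with a = 7/4 and r = 2/7.
Since 0 < r = 2/7 < 1, the geometric series converges:
  sum_{n >= 0} a * r^n = a / (1 - r).
  = 7/4 / (1 - 2/7)
  = 7/4 / (5/7)
  = 49/20.

49/20


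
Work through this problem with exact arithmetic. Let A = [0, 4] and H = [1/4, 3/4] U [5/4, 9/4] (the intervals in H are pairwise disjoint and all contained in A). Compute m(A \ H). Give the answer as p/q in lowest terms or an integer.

The ambient interval has length m(A) = 4 - 0 = 4.
Since the holes are disjoint and sit inside A, by finite additivity
  m(H) = sum_i (b_i - a_i), and m(A \ H) = m(A) - m(H).
Computing the hole measures:
  m(H_1) = 3/4 - 1/4 = 1/2.
  m(H_2) = 9/4 - 5/4 = 1.
Summed: m(H) = 1/2 + 1 = 3/2.
So m(A \ H) = 4 - 3/2 = 5/2.

5/2


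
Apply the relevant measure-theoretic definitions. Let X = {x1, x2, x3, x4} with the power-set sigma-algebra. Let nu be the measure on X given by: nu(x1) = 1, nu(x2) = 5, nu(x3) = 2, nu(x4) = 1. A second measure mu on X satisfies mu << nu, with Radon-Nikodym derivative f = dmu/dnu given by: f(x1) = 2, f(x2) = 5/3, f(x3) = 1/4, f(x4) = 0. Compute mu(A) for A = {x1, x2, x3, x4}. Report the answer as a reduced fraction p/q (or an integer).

By the defining property of the Radon-Nikodym derivative, for every measurable set A,
  mu(A) = integral_A f dnu.
Since nu is a discrete measure concentrated on the atoms of X, the integral over A reduces to the sum
  mu(A) = sum_{x in A} f(x) * nu({x}).
Computing each term:
  x1: f(x1) * nu(x1) = 2 * 1 = 2.
  x2: f(x2) * nu(x2) = 5/3 * 5 = 25/3.
  x3: f(x3) * nu(x3) = 1/4 * 2 = 1/2.
  x4: f(x4) * nu(x4) = 0 * 1 = 0.
Summing: mu(A) = 2 + 25/3 + 1/2 + 0 = 65/6.

65/6


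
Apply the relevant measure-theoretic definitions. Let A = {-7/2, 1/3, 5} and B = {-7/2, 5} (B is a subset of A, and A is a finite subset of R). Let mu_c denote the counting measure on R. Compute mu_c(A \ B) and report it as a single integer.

Counting measure assigns mu_c(E) = |E| (number of elements) when E is finite. For B subset A, A \ B is the set of elements of A not in B, so |A \ B| = |A| - |B|.
|A| = 3, |B| = 2, so mu_c(A \ B) = 3 - 2 = 1.

1


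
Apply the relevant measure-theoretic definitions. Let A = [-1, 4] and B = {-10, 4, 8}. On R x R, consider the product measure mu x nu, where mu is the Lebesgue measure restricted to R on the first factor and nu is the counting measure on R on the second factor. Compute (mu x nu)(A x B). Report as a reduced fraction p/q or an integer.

For a measurable rectangle A x B, the product measure satisfies
  (mu x nu)(A x B) = mu(A) * nu(B).
  mu(A) = 5.
  nu(B) = 3.
  (mu x nu)(A x B) = 5 * 3 = 15.

15


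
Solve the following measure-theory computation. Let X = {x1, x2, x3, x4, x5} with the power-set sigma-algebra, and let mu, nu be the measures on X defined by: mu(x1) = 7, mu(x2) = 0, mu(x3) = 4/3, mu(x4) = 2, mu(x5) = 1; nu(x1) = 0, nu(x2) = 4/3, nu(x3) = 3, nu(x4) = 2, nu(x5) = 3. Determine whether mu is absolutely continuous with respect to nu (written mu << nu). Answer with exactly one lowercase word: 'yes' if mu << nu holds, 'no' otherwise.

mu << nu means: every nu-null measurable set is also mu-null; equivalently, for every atom x, if nu({x}) = 0 then mu({x}) = 0.
Checking each atom:
  x1: nu = 0, mu = 7 > 0 -> violates mu << nu.
  x2: nu = 4/3 > 0 -> no constraint.
  x3: nu = 3 > 0 -> no constraint.
  x4: nu = 2 > 0 -> no constraint.
  x5: nu = 3 > 0 -> no constraint.
The atom(s) x1 violate the condition (nu = 0 but mu > 0). Therefore mu is NOT absolutely continuous w.r.t. nu.

no


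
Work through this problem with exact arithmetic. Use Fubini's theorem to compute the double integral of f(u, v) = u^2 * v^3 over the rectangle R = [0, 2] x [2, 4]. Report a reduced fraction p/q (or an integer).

f(u, v) is a tensor product of a function of u and a function of v, and both factors are bounded continuous (hence Lebesgue integrable) on the rectangle, so Fubini's theorem applies:
  integral_R f d(m x m) = (integral_a1^b1 u^2 du) * (integral_a2^b2 v^3 dv).
Inner integral in u: integral_{0}^{2} u^2 du = (2^3 - 0^3)/3
  = 8/3.
Inner integral in v: integral_{2}^{4} v^3 dv = (4^4 - 2^4)/4
  = 60.
Product: (8/3) * (60) = 160.

160


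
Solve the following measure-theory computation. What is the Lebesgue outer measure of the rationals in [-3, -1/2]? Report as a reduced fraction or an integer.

The set Q cap [-3, -1/2] is countable (a subset of the countable set Q). Lebesgue outer measure of any countable set is 0: each singleton {q} has m*({q}) = 0, and by countable subadditivity m*(union_k {q_k}) <= sum_k m*({q_k}) = sum_k 0 = 0. The reverse inequality m*(E) >= 0 is automatic. So m*(Q cap [-3, -1/2]) = 0.

0


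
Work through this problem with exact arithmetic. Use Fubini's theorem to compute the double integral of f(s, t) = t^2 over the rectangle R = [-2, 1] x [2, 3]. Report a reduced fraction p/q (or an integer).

f(s, t) is a tensor product of a function of s and a function of t, and both factors are bounded continuous (hence Lebesgue integrable) on the rectangle, so Fubini's theorem applies:
  integral_R f d(m x m) = (integral_a1^b1 1 ds) * (integral_a2^b2 t^2 dt).
Inner integral in s: integral_{-2}^{1} 1 ds = (1^1 - (-2)^1)/1
  = 3.
Inner integral in t: integral_{2}^{3} t^2 dt = (3^3 - 2^3)/3
  = 19/3.
Product: (3) * (19/3) = 19.

19


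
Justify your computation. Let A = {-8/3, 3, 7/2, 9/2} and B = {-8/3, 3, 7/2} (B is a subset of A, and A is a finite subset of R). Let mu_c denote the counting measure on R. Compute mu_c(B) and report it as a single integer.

Counting measure assigns mu_c(E) = |E| (number of elements) when E is finite.
B has 3 element(s), so mu_c(B) = 3.

3


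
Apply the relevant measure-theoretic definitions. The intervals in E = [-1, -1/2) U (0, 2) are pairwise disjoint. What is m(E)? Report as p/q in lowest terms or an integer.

For pairwise disjoint intervals, m(union_i I_i) = sum_i m(I_i),
and m is invariant under swapping open/closed endpoints (single points have measure 0).
So m(E) = sum_i (b_i - a_i).
  I_1 has length -1/2 - (-1) = 1/2.
  I_2 has length 2 - 0 = 2.
Summing:
  m(E) = 1/2 + 2 = 5/2.

5/2


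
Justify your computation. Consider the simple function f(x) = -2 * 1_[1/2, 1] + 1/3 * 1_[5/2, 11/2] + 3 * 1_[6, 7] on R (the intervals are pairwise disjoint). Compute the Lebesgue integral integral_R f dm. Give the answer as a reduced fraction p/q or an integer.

For a simple function f = sum_i c_i * 1_{A_i} with disjoint A_i,
  integral f dm = sum_i c_i * m(A_i).
Lengths of the A_i:
  m(A_1) = 1 - 1/2 = 1/2.
  m(A_2) = 11/2 - 5/2 = 3.
  m(A_3) = 7 - 6 = 1.
Contributions c_i * m(A_i):
  (-2) * (1/2) = -1.
  (1/3) * (3) = 1.
  (3) * (1) = 3.
Total: -1 + 1 + 3 = 3.

3


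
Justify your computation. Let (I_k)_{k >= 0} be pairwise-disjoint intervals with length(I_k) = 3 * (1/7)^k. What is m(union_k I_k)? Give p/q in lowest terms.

By countable additivity of the Lebesgue measure on pairwise disjoint measurable sets,
  m(union_{k >= 0} I_k) = sum_{k >= 0} m(I_k) = sum_{k >= 0} a * r^k,
  with a = 3 and r = 1/7.
Since 0 < r = 1/7 < 1, the geometric series converges:
  sum_{k >= 0} a * r^k = a / (1 - r).
  = 3 / (1 - 1/7)
  = 3 / (6/7)
  = 7/2.

7/2


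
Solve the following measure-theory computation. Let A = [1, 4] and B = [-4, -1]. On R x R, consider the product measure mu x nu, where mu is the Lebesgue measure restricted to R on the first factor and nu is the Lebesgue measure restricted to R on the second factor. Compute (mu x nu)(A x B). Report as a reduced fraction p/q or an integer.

For a measurable rectangle A x B, the product measure satisfies
  (mu x nu)(A x B) = mu(A) * nu(B).
  mu(A) = 3.
  nu(B) = 3.
  (mu x nu)(A x B) = 3 * 3 = 9.

9


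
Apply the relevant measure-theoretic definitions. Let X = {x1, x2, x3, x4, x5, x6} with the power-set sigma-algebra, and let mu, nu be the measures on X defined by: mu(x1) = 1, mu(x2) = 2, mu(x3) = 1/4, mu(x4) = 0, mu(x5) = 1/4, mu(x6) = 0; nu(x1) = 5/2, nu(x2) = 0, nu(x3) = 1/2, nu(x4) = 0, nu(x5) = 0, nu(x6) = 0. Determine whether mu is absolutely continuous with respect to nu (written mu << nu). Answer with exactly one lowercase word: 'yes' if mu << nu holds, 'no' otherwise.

mu << nu means: every nu-null measurable set is also mu-null; equivalently, for every atom x, if nu({x}) = 0 then mu({x}) = 0.
Checking each atom:
  x1: nu = 5/2 > 0 -> no constraint.
  x2: nu = 0, mu = 2 > 0 -> violates mu << nu.
  x3: nu = 1/2 > 0 -> no constraint.
  x4: nu = 0, mu = 0 -> consistent with mu << nu.
  x5: nu = 0, mu = 1/4 > 0 -> violates mu << nu.
  x6: nu = 0, mu = 0 -> consistent with mu << nu.
The atom(s) x2, x5 violate the condition (nu = 0 but mu > 0). Therefore mu is NOT absolutely continuous w.r.t. nu.

no


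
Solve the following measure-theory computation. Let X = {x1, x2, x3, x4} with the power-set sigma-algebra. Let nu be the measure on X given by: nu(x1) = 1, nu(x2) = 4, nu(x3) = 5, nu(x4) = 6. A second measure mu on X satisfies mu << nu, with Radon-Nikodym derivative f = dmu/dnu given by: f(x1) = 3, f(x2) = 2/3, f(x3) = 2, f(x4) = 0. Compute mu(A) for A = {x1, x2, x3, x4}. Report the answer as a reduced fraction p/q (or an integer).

By the defining property of the Radon-Nikodym derivative, for every measurable set A,
  mu(A) = integral_A f dnu.
Since nu is a discrete measure concentrated on the atoms of X, the integral over A reduces to the sum
  mu(A) = sum_{x in A} f(x) * nu({x}).
Computing each term:
  x1: f(x1) * nu(x1) = 3 * 1 = 3.
  x2: f(x2) * nu(x2) = 2/3 * 4 = 8/3.
  x3: f(x3) * nu(x3) = 2 * 5 = 10.
  x4: f(x4) * nu(x4) = 0 * 6 = 0.
Summing: mu(A) = 3 + 8/3 + 10 + 0 = 47/3.

47/3


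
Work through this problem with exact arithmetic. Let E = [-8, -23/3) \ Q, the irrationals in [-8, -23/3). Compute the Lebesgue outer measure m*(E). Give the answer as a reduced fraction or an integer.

The interval I = [-8, -23/3) has m(I) = -23/3 - (-8) = 1/3 (endpoints are measure-zero, so open/closed/half-open agree). Write I = (I cap Q) u (I \ Q). The rationals in I are countable, so m*(I cap Q) = 0 (cover each rational by intervals whose total length is arbitrarily small). By countable subadditivity m*(I) <= m*(I cap Q) + m*(I \ Q), hence m*(I \ Q) >= m(I) = 1/3. The reverse inequality m*(I \ Q) <= m*(I) = 1/3 is trivial since (I \ Q) is a subset of I. Therefore m*(I \ Q) = 1/3.

1/3


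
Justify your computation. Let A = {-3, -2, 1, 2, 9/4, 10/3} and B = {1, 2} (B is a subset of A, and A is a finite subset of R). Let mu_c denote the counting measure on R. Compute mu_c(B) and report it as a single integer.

Counting measure assigns mu_c(E) = |E| (number of elements) when E is finite.
B has 2 element(s), so mu_c(B) = 2.

2


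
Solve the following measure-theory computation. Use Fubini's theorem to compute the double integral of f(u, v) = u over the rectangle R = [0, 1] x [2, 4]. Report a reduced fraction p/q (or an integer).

f(u, v) is a tensor product of a function of u and a function of v, and both factors are bounded continuous (hence Lebesgue integrable) on the rectangle, so Fubini's theorem applies:
  integral_R f d(m x m) = (integral_a1^b1 u du) * (integral_a2^b2 1 dv).
Inner integral in u: integral_{0}^{1} u du = (1^2 - 0^2)/2
  = 1/2.
Inner integral in v: integral_{2}^{4} 1 dv = (4^1 - 2^1)/1
  = 2.
Product: (1/2) * (2) = 1.

1


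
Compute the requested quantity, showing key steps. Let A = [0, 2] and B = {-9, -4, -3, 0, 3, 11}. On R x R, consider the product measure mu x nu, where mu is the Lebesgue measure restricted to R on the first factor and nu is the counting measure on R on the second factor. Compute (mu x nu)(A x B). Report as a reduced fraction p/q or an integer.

For a measurable rectangle A x B, the product measure satisfies
  (mu x nu)(A x B) = mu(A) * nu(B).
  mu(A) = 2.
  nu(B) = 6.
  (mu x nu)(A x B) = 2 * 6 = 12.

12
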